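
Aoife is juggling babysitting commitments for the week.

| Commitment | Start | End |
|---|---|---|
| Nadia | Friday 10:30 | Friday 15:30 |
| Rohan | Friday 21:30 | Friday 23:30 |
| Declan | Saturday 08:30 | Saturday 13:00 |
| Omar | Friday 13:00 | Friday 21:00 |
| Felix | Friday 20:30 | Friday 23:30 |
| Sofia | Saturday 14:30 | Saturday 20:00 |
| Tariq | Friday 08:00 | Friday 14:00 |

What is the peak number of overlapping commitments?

Walk through starts and ends in time order (an end at T is processed before a start at T):
Friday 08:00 start Tariq → 1
Friday 10:30 start Nadia → 2
Friday 13:00 start Omar → 3
Friday 14:00 end Tariq → 2
Friday 15:30 end Nadia → 1
Friday 20:30 start Felix → 2
Friday 21:00 end Omar → 1
Friday 21:30 start Rohan → 2
Friday 23:30 end Felix → 1
Friday 23:30 end Rohan → 0
Saturday 08:30 start Declan → 1
Saturday 13:00 end Declan → 0
Saturday 14:30 start Sofia → 1
Saturday 20:00 end Sofia → 0
Peak is 3, at Friday 13:00 (Nadia, Omar, Tariq).

3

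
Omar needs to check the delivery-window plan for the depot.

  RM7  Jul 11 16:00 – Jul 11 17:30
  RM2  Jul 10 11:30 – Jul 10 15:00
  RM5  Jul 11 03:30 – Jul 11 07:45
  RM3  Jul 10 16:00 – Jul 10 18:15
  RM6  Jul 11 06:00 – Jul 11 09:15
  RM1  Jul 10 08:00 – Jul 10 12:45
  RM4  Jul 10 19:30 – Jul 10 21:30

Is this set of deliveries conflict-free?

No

Sorted by start: RM1, RM2, RM3, RM4, RM5, RM6, RM7.
RM2 starts before RM1 ends → RM1 and RM2 overlap.
That's a conflict, so the schedule is not conflict-free.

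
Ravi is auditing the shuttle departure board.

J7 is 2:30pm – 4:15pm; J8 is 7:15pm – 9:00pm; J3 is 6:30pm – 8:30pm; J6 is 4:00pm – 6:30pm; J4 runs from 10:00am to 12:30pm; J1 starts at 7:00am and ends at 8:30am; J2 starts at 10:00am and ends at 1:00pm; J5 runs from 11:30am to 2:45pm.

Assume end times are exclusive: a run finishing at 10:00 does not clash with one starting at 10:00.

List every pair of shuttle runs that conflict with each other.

J2 & J4, J2 & J5, J3 & J8, J4 & J5, J5 & J7, J6 & J7

Sorted by start: J1, J2, J4, J5, J7, J6, J3, J8.
J2 starts after J1 ends, so J1 has no further overlaps.
J4 starts before J2 ends → J2 and J4 overlap.
J5 starts before J2 ends → J2 and J5 overlap.
J7 starts after J2 ends, so J2 has no further overlaps.
J5 starts before J4 ends → J4 and J5 overlap.
J7 starts after J4 ends, so J4 has no further overlaps.
J7 starts before J5 ends → J5 and J7 overlap.
J6 starts after J5 ends, so J5 has no further overlaps.
J6 starts before J7 ends → J7 and J6 overlap.
J3 starts after J7 ends, so J7 has no further overlaps.
J3 starts exactly when J6 ends (back-to-back, no overlap), so J6 has no further overlaps.
J8 starts before J3 ends → J3 and J8 overlap.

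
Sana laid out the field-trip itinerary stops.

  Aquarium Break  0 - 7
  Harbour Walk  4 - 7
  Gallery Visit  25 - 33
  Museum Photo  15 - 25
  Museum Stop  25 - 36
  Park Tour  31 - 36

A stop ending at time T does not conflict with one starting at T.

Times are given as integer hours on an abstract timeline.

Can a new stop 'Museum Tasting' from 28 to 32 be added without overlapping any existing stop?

Aquarium Break: ends 7 at or before Museum Tasting starts 28 → clear.
Harbour Walk: ends 7 at or before Museum Tasting starts 28 → clear.
Museum Photo: ends 25 at or before Museum Tasting starts 28 → clear.
Gallery Visit: starts 25 before Museum Tasting ends 32, and ends 33 after Museum Tasting starts 28 → overlap.
Museum Stop: starts 25 before Museum Tasting ends 32, and ends 36 after Museum Tasting starts 28 → overlap.
Park Tour: starts 31 before Museum Tasting ends 32, and ends 36 after Museum Tasting starts 28 → overlap.
Museum Tasting overlaps Gallery Visit, Museum Stop, Park Tour.

No — it overlaps Gallery Visit, Museum Stop, Park Tour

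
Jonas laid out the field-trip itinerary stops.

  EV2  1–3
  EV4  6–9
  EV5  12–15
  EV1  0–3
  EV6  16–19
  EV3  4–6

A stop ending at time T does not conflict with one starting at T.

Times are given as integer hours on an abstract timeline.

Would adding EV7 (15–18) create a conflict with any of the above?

EV1: ends 3 at or before EV7 starts 15 → clear.
EV2: ends 3 at or before EV7 starts 15 → clear.
EV3: ends 6 at or before EV7 starts 15 → clear.
EV4: ends 9 at or before EV7 starts 15 → clear.
EV5: ends 15 at or before EV7 starts 15 → clear.
EV6: starts 16 before EV7 ends 18, and ends 19 after EV7 starts 15 → overlap.
EV7 overlaps EV6.

Yes — it overlaps EV6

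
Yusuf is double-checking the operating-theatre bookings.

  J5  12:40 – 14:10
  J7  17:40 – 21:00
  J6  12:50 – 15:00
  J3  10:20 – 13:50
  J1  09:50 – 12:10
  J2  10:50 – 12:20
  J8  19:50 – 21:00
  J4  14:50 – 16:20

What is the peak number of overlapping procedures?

3

Walk through starts and ends in time order (an end at T is processed before a start at T):
09:50 start J1 → 1
10:20 start J3 → 2
10:50 start J2 → 3
12:10 end J1 → 2
12:20 end J2 → 1
12:40 start J5 → 2
12:50 start J6 → 3
13:50 end J3 → 2
14:10 end J5 → 1
14:50 start J4 → 2
15:00 end J6 → 1
16:20 end J4 → 0
17:40 start J7 → 1
19:50 start J8 → 2
21:00 end J7 → 1
21:00 end J8 → 0
Peak is 3, at 10:50 (J1, J2, J3).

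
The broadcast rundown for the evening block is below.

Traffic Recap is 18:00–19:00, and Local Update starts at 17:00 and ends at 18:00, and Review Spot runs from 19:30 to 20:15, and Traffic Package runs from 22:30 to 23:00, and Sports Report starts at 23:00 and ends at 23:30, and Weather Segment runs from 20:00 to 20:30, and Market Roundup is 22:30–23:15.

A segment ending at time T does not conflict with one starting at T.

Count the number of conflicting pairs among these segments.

Sorted by start: Local Update, Traffic Recap, Review Spot, Weather Segment, Market Roundup, Traffic Package, Sports Report.
Traffic Recap starts exactly when Local Update ends (back-to-back, no overlap), so Local Update has no further overlaps.
Review Spot starts after Traffic Recap ends, so Traffic Recap has no further overlaps.
Weather Segment starts before Review Spot ends → Review Spot and Weather Segment overlap.
Market Roundup starts after Review Spot ends, so Review Spot has no further overlaps.
Market Roundup starts after Weather Segment ends, so Weather Segment has no further overlaps.
Traffic Package starts before Market Roundup ends → Market Roundup and Traffic Package overlap.
Sports Report starts before Market Roundup ends → Market Roundup and Sports Report overlap.
Sports Report starts exactly when Traffic Package ends (back-to-back, no overlap).
Overlapping pairs: Market Roundup & Sports Report, Market Roundup & Traffic Package, Review Spot & Weather Segment — 3 in total.

3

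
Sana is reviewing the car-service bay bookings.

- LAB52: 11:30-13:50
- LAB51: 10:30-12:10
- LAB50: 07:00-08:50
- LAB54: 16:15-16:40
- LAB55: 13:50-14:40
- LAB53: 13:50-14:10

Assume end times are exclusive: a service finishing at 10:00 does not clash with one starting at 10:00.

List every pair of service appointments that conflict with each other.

LAB51 & LAB52, LAB53 & LAB55

Sorted by start: LAB50, LAB51, LAB52, LAB53, LAB55, LAB54.
LAB51 starts after LAB50 ends, so LAB50 has no further overlaps.
LAB52 starts before LAB51 ends → LAB51 and LAB52 overlap.
LAB53 starts after LAB51 ends, so LAB51 has no further overlaps.
LAB53 starts exactly when LAB52 ends (back-to-back, no overlap), so LAB52 has no further overlaps.
LAB55 starts before LAB53 ends → LAB53 and LAB55 overlap.
LAB54 starts after LAB53 ends.
LAB54 starts after LAB55 ends.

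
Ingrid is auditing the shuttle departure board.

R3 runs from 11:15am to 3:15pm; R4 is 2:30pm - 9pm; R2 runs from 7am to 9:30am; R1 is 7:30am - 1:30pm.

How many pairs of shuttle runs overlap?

3

Sorted by start: R2, R1, R3, R4.
R1 starts before R2 ends → R2 and R1 overlap.
R3 starts after R2 ends, so R2 has no further overlaps.
R3 starts before R1 ends → R1 and R3 overlap.
R4 starts after R1 ends.
R4 starts before R3 ends → R3 and R4 overlap.
Overlapping pairs: R1 & R2, R1 & R3, R3 & R4 — 3 in total.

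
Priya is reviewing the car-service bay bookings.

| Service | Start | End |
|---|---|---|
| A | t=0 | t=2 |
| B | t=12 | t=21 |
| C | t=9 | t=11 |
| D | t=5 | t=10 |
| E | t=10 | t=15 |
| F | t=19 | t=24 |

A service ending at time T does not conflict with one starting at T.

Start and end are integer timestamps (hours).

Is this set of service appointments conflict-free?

No

Check each pair: they overlap iff neither finishes before the other starts.
Sorted by start: A, D, C, E, B, F.
D starts after A ends, so A has no further overlaps.
C starts before D ends → D and C overlap.
That's a conflict, so the schedule is not conflict-free.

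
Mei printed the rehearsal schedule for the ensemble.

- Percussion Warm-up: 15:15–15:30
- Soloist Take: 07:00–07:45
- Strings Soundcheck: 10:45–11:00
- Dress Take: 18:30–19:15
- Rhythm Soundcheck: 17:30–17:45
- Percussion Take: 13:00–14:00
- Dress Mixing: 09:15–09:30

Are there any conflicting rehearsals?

No

Sorted by start: Soloist Take, Dress Mixing, Strings Soundcheck, Percussion Take, Percussion Warm-up, Rhythm Soundcheck, Dress Take.
Dress Mixing starts after Soloist Take ends, so Soloist Take has no further overlaps.
Strings Soundcheck starts after Dress Mixing ends, so Dress Mixing has no further overlaps.
Percussion Take starts after Strings Soundcheck ends, so Strings Soundcheck has no further overlaps.
Percussion Warm-up starts after Percussion Take ends, so Percussion Take has no further overlaps.
Rhythm Soundcheck starts after Percussion Warm-up ends, so Percussion Warm-up has no further overlaps.
Dress Take starts after Rhythm Soundcheck ends.
Every pair is clear; the schedule has no overlaps.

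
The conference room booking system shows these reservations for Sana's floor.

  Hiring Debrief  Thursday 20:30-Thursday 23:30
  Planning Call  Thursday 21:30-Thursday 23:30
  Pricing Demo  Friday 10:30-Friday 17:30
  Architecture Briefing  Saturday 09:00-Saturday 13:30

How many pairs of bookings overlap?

Sorted by start: Hiring Debrief, Planning Call, Pricing Demo, Architecture Briefing.
Planning Call starts before Hiring Debrief ends → Hiring Debrief and Planning Call overlap.
Pricing Demo starts after Hiring Debrief ends; Hiring Debrief is clear from here.
Pricing Demo starts after Planning Call ends; Planning Call is clear from here.
Architecture Briefing starts after Pricing Demo ends.
Overlapping pairs: Hiring Debrief & Planning Call — 1 in total.

1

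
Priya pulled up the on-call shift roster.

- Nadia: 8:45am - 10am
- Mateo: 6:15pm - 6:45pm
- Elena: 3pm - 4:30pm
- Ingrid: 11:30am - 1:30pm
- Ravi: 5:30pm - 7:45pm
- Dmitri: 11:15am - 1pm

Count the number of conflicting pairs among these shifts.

2

Sorted by start: Nadia, Dmitri, Ingrid, Elena, Ravi, Mateo.
Dmitri starts after Nadia ends; Nadia is clear from here.
Ingrid starts before Dmitri ends → Dmitri and Ingrid overlap.
Elena starts after Dmitri ends; Dmitri is clear from here.
Elena starts after Ingrid ends; Ingrid is clear from here.
Ravi starts after Elena ends; Elena is clear from here.
Mateo starts before Ravi ends → Ravi and Mateo overlap.
Overlapping pairs: Dmitri & Ingrid, Mateo & Ravi — 2 in total.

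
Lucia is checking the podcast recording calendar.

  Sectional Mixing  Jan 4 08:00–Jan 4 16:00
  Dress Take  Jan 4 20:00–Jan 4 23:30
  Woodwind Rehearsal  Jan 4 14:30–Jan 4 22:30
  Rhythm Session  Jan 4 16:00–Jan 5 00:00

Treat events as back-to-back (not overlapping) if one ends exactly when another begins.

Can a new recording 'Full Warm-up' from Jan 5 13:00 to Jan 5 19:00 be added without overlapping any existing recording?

Yes — the slot is free

Sectional Mixing: ends Jan 4 16:00 at or before Full Warm-up starts Jan 5 13:00 → clear.
Woodwind Rehearsal: ends Jan 4 22:30 at or before Full Warm-up starts Jan 5 13:00 → clear.
Rhythm Session: ends Jan 5 00:00 at or before Full Warm-up starts Jan 5 13:00 → clear.
Dress Take: ends Jan 4 23:30 at or before Full Warm-up starts Jan 5 13:00 → clear.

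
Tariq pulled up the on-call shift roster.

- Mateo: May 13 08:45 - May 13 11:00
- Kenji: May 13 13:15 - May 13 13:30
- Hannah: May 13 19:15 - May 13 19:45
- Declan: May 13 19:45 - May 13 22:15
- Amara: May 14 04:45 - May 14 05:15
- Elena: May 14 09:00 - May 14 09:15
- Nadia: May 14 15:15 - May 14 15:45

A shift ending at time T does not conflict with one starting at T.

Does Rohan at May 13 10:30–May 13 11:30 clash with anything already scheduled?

Mateo: starts May 13 08:45 before Rohan ends May 13 11:30, and ends May 13 11:00 after Rohan starts May 13 10:30 → overlap.
Kenji: starts May 13 13:15 at or after Rohan ends May 13 11:30 → clear.
Hannah: starts May 13 19:15 at or after Rohan ends May 13 11:30 → clear.
Declan: starts May 13 19:45 at or after Rohan ends May 13 11:30 → clear.
Amara: starts May 14 04:45 at or after Rohan ends May 13 11:30 → clear.
Elena: starts May 14 09:00 at or after Rohan ends May 13 11:30 → clear.
Nadia: starts May 14 15:15 at or after Rohan ends May 13 11:30 → clear.
Rohan overlaps Mateo.

Yes — it overlaps Mateo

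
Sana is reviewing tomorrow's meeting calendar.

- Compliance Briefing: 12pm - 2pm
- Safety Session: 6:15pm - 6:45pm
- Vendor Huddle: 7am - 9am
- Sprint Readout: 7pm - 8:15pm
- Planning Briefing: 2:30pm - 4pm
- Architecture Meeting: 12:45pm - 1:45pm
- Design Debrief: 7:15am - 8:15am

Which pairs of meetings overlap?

Sorted by start: Vendor Huddle, Design Debrief, Compliance Briefing, Architecture Meeting, Planning Briefing, Safety Session, Sprint Readout.
Design Debrief starts before Vendor Huddle ends → Vendor Huddle and Design Debrief overlap.
Compliance Briefing starts after Vendor Huddle ends, so Vendor Huddle has no further overlaps.
Compliance Briefing starts after Design Debrief ends, so Design Debrief has no further overlaps.
Architecture Meeting starts before Compliance Briefing ends → Compliance Briefing and Architecture Meeting overlap.
Planning Briefing starts after Compliance Briefing ends, so Compliance Briefing has no further overlaps.
Planning Briefing starts after Architecture Meeting ends, so Architecture Meeting has no further overlaps.
Safety Session starts after Planning Briefing ends, so Planning Briefing has no further overlaps.
Sprint Readout starts after Safety Session ends.

Architecture Meeting & Compliance Briefing, Design Debrief & Vendor Huddle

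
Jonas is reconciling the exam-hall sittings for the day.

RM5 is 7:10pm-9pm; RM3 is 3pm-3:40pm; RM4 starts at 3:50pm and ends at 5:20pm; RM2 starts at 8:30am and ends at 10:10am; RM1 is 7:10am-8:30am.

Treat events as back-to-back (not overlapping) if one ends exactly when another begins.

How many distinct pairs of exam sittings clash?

Sorted by start: RM1, RM2, RM3, RM4, RM5.
RM2 starts exactly when RM1 ends (back-to-back, no overlap), so nothing later overlaps RM1 either.
RM3 starts after RM2 ends, so nothing later overlaps RM2 either.
RM4 starts after RM3 ends, so nothing later overlaps RM3 either.
RM5 starts after RM4 ends.
No pair overlaps.

0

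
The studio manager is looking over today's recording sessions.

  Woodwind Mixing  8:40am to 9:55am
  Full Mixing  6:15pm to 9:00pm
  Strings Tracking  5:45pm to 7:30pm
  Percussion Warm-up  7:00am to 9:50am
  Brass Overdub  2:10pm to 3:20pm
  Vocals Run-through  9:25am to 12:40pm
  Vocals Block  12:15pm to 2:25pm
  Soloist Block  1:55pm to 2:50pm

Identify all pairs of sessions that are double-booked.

Brass Overdub & Soloist Block, Brass Overdub & Vocals Block, Full Mixing & Strings Tracking, Percussion Warm-up & Vocals Run-through, Percussion Warm-up & Woodwind Mixing, Soloist Block & Vocals Block, Vocals Block & Vocals Run-through, Vocals Run-through & Woodwind Mixing

Sorted by start: Percussion Warm-up, Woodwind Mixing, Vocals Run-through, Vocals Block, Soloist Block, Brass Overdub, Strings Tracking, Full Mixing.
Woodwind Mixing starts before Percussion Warm-up ends → Percussion Warm-up and Woodwind Mixing overlap.
Vocals Run-through starts before Percussion Warm-up ends → Percussion Warm-up and Vocals Run-through overlap.
Vocals Block starts after Percussion Warm-up ends — done with Percussion Warm-up.
Vocals Run-through starts before Woodwind Mixing ends → Woodwind Mixing and Vocals Run-through overlap.
Vocals Block starts after Woodwind Mixing ends — done with Woodwind Mixing.
Vocals Block starts before Vocals Run-through ends → Vocals Run-through and Vocals Block overlap.
Soloist Block starts after Vocals Run-through ends — done with Vocals Run-through.
Soloist Block starts before Vocals Block ends → Vocals Block and Soloist Block overlap.
Brass Overdub starts before Vocals Block ends → Vocals Block and Brass Overdub overlap.
Strings Tracking starts after Vocals Block ends — done with Vocals Block.
Brass Overdub starts before Soloist Block ends → Soloist Block and Brass Overdub overlap.
Strings Tracking starts after Soloist Block ends — done with Soloist Block.
Strings Tracking starts after Brass Overdub ends — done with Brass Overdub.
Full Mixing starts before Strings Tracking ends → Strings Tracking and Full Mixing overlap.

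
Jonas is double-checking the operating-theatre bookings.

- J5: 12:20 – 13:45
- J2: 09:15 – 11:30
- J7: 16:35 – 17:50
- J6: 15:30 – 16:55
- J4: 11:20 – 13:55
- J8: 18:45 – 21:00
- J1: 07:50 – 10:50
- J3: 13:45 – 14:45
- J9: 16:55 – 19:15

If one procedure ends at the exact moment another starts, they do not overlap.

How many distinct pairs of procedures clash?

Sorted by start: J1, J2, J4, J5, J3, J6, J7, J9, J8.
J2 starts before J1 ends → J1 and J2 overlap.
J4 starts after J1 ends, so J1 has no further overlaps.
J4 starts before J2 ends → J2 and J4 overlap.
J5 starts after J2 ends, so J2 has no further overlaps.
J5 starts before J4 ends → J4 and J5 overlap.
J3 starts before J4 ends → J4 and J3 overlap.
J6 starts after J4 ends, so J4 has no further overlaps.
J3 starts exactly when J5 ends (back-to-back, no overlap), so J5 has no further overlaps.
J6 starts after J3 ends, so J3 has no further overlaps.
J7 starts before J6 ends → J6 and J7 overlap.
J9 starts exactly when J6 ends (back-to-back, no overlap), so J6 has no further overlaps.
J9 starts before J7 ends → J7 and J9 overlap.
J8 starts after J7 ends.
J8 starts before J9 ends → J9 and J8 overlap.
Overlapping pairs: J1 & J2, J2 & J4, J3 & J4, J4 & J5, J6 & J7, J7 & J9, J8 & J9 — 7 in total.

7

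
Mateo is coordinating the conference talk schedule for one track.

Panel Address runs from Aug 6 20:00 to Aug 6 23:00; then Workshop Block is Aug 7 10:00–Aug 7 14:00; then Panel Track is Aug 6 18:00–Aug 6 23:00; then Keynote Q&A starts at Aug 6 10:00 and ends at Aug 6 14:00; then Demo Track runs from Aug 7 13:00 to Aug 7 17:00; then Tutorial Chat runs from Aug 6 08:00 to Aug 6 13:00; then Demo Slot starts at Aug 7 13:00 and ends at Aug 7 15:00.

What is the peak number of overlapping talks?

Sort all start/end points and keep a running count:
Aug 6 08:00 start Tutorial Chat → 1
Aug 6 10:00 start Keynote Q&A → 2
Aug 6 13:00 end Tutorial Chat → 1
Aug 6 14:00 end Keynote Q&A → 0
Aug 6 18:00 start Panel Track → 1
Aug 6 20:00 start Panel Address → 2
Aug 6 23:00 end Panel Address → 1
Aug 6 23:00 end Panel Track → 0
Aug 7 10:00 start Workshop Block → 1
Aug 7 13:00 start Demo Slot → 2
Aug 7 13:00 start Demo Track → 3
Aug 7 14:00 end Workshop Block → 2
Aug 7 15:00 end Demo Slot → 1
Aug 7 17:00 end Demo Track → 0
Peak is 3, at Aug 7 13:00 (Demo Slot, Demo Track, Workshop Block).

3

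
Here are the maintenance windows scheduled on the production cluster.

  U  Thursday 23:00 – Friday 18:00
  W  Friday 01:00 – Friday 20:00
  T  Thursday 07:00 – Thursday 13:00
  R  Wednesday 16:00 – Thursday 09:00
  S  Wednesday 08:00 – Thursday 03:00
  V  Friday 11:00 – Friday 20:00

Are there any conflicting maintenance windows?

Yes

Sorted by start: S, R, T, U, W, V.
R starts before S ends → S and R overlap.
That's a conflict, so the schedule is not conflict-free.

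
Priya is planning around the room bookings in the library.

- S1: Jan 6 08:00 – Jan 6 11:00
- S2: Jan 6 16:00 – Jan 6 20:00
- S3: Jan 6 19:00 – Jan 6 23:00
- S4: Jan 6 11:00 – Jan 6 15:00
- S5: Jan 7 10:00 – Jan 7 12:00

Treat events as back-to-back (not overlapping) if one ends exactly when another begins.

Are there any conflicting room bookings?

Yes

Sorted by start: S1, S4, S2, S3, S5.
S4 starts exactly when S1 ends (back-to-back, no overlap), so nothing later overlaps S1 either.
S2 starts after S4 ends, so nothing later overlaps S4 either.
S3 starts before S2 ends → S2 and S3 overlap.
That's a conflict, so the schedule is not conflict-free.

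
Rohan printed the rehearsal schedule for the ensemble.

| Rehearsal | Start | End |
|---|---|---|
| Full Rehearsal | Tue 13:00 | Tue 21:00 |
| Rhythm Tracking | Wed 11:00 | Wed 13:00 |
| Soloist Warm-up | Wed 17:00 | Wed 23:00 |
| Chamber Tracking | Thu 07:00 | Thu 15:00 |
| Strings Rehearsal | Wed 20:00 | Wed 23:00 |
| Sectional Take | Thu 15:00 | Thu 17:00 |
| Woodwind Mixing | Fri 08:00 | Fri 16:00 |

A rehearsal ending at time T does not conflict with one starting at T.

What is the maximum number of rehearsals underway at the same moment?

Sort all start/end points and keep a running count:
Tue 13:00 start Full Rehearsal → 1
Tue 21:00 end Full Rehearsal → 0
Wed 11:00 start Rhythm Tracking → 1
Wed 13:00 end Rhythm Tracking → 0
Wed 17:00 start Soloist Warm-up → 1
Wed 20:00 start Strings Rehearsal → 2
Wed 23:00 end Soloist Warm-up → 1
Wed 23:00 end Strings Rehearsal → 0
Thu 07:00 start Chamber Tracking → 1
Thu 15:00 end Chamber Tracking → 0
Thu 15:00 start Sectional Take → 1
Thu 17:00 end Sectional Take → 0
Fri 08:00 start Woodwind Mixing → 1
Fri 16:00 end Woodwind Mixing → 0
Peak is 2, at Wed 20:00 (Soloist Warm-up, Strings Rehearsal).

2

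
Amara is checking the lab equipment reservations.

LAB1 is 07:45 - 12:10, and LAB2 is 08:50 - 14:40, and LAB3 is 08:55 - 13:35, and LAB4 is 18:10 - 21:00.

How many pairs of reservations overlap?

Sorted by start: LAB1, LAB2, LAB3, LAB4.
LAB2 starts before LAB1 ends → LAB1 and LAB2 overlap.
LAB3 starts before LAB1 ends → LAB1 and LAB3 overlap.
LAB4 starts after LAB1 ends.
LAB3 starts before LAB2 ends → LAB2 and LAB3 overlap.
LAB4 starts after LAB2 ends.
LAB4 starts after LAB3 ends.
Overlapping pairs: LAB1 & LAB2, LAB1 & LAB3, LAB2 & LAB3 — 3 in total.

3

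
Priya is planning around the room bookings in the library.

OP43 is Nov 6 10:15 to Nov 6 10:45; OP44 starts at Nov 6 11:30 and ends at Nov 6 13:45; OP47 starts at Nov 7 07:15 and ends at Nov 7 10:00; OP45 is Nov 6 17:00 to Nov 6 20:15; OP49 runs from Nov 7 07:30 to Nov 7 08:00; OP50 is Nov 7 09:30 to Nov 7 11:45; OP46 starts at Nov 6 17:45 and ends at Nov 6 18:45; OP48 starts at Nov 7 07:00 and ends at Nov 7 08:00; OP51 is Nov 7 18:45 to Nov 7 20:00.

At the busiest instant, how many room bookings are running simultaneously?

3

Sweep the timeline, counting +1 at each start and −1 at each end (ends before starts at a tie):
Nov 6 10:15 start OP43 → 1
Nov 6 10:45 end OP43 → 0
Nov 6 11:30 start OP44 → 1
Nov 6 13:45 end OP44 → 0
Nov 6 17:00 start OP45 → 1
Nov 6 17:45 start OP46 → 2
Nov 6 18:45 end OP46 → 1
Nov 6 20:15 end OP45 → 0
Nov 7 07:00 start OP48 → 1
Nov 7 07:15 start OP47 → 2
Nov 7 07:30 start OP49 → 3
Nov 7 08:00 end OP48 → 2
Nov 7 08:00 end OP49 → 1
Nov 7 09:30 start OP50 → 2
Nov 7 10:00 end OP47 → 1
Nov 7 11:45 end OP50 → 0
Nov 7 18:45 start OP51 → 1
Nov 7 20:00 end OP51 → 0
Peak is 3, at Nov 7 07:30 (OP47, OP48, OP49).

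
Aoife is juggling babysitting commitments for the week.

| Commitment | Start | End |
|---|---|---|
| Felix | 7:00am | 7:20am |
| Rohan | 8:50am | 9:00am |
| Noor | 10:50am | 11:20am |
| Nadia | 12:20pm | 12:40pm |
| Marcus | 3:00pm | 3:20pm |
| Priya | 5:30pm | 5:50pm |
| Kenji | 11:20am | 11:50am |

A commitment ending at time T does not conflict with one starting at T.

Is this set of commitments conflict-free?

Two intervals overlap when each starts before the other ends.
Sorted by start: Felix, Rohan, Noor, Kenji, Nadia, Marcus, Priya.
Rohan starts after Felix ends, so nothing later overlaps Felix either.
Noor starts after Rohan ends, so nothing later overlaps Rohan either.
Kenji starts exactly when Noor ends (back-to-back, no overlap), so nothing later overlaps Noor either.
Nadia starts after Kenji ends, so nothing later overlaps Kenji either.
Marcus starts after Nadia ends, so nothing later overlaps Nadia either.
Priya starts after Marcus ends.
Every pair is clear; the schedule has no overlaps.

Yes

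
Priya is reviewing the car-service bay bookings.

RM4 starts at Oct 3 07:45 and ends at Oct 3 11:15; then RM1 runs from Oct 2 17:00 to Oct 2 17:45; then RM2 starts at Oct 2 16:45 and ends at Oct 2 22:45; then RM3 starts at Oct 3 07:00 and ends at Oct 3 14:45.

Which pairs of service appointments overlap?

Sorted by start: RM2, RM1, RM3, RM4.
RM1 starts before RM2 ends → RM2 and RM1 overlap.
RM3 starts after RM2 ends, so RM2 has no further overlaps.
RM3 starts after RM1 ends, so RM1 has no further overlaps.
RM4 starts before RM3 ends → RM3 and RM4 overlap.

RM1 & RM2, RM3 & RM4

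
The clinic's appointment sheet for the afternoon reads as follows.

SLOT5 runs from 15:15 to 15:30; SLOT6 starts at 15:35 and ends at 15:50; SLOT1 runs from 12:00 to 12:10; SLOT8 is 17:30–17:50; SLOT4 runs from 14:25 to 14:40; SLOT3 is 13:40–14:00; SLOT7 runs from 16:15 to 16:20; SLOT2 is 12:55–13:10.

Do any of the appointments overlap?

Sorted by start: SLOT1, SLOT2, SLOT3, SLOT4, SLOT5, SLOT6, SLOT7, SLOT8.
SLOT2 starts after SLOT1 ends — done with SLOT1.
SLOT3 starts after SLOT2 ends — done with SLOT2.
SLOT4 starts after SLOT3 ends — done with SLOT3.
SLOT5 starts after SLOT4 ends — done with SLOT4.
SLOT6 starts after SLOT5 ends — done with SLOT5.
SLOT7 starts after SLOT6 ends — done with SLOT6.
SLOT8 starts after SLOT7 ends.
Every pair is clear; the schedule has no overlaps.

No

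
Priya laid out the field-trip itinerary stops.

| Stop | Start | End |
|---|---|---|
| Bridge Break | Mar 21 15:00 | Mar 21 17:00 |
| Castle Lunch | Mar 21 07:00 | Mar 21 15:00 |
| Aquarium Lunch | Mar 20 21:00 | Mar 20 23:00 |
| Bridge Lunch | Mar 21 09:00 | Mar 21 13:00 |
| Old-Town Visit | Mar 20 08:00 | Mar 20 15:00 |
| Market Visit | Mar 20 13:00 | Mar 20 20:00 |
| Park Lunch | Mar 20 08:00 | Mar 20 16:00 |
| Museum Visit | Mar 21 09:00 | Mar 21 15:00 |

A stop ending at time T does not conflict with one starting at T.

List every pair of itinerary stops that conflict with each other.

Bridge Lunch & Castle Lunch, Bridge Lunch & Museum Visit, Castle Lunch & Museum Visit, Market Visit & Old-Town Visit, Market Visit & Park Lunch, Old-Town Visit & Park Lunch

Sorted by start: Old-Town Visit, Park Lunch, Market Visit, Aquarium Lunch, Castle Lunch, Museum Visit, Bridge Lunch, Bridge Break.
Park Lunch starts before Old-Town Visit ends → Old-Town Visit and Park Lunch overlap.
Market Visit starts before Old-Town Visit ends → Old-Town Visit and Market Visit overlap.
Aquarium Lunch starts after Old-Town Visit ends; Old-Town Visit is clear from here.
Market Visit starts before Park Lunch ends → Park Lunch and Market Visit overlap.
Aquarium Lunch starts after Park Lunch ends; Park Lunch is clear from here.
Aquarium Lunch starts after Market Visit ends; Market Visit is clear from here.
Castle Lunch starts after Aquarium Lunch ends; Aquarium Lunch is clear from here.
Museum Visit starts before Castle Lunch ends → Castle Lunch and Museum Visit overlap.
Bridge Lunch starts before Castle Lunch ends → Castle Lunch and Bridge Lunch overlap.
Bridge Break starts exactly when Castle Lunch ends (back-to-back, no overlap).
Bridge Lunch starts before Museum Visit ends → Museum Visit and Bridge Lunch overlap.
Bridge Break starts exactly when Museum Visit ends (back-to-back, no overlap).
Bridge Break starts after Bridge Lunch ends.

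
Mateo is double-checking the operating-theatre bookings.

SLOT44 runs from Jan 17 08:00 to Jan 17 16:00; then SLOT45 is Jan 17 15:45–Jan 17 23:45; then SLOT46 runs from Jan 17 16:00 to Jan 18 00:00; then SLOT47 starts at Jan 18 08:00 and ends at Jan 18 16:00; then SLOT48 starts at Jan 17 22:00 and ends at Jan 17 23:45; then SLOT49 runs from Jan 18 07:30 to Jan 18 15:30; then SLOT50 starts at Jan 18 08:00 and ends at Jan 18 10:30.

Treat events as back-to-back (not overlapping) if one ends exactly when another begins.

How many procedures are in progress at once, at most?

Sort all start/end points and keep a running count:
Jan 17 08:00 start SLOT44 → 1
Jan 17 15:45 start SLOT45 → 2
Jan 17 16:00 end SLOT44 → 1
Jan 17 16:00 start SLOT46 → 2
Jan 17 22:00 start SLOT48 → 3
Jan 17 23:45 end SLOT45 → 2
Jan 17 23:45 end SLOT48 → 1
Jan 18 00:00 end SLOT46 → 0
Jan 18 07:30 start SLOT49 → 1
Jan 18 08:00 start SLOT47 → 2
Jan 18 08:00 start SLOT50 → 3
Jan 18 10:30 end SLOT50 → 2
Jan 18 15:30 end SLOT49 → 1
Jan 18 16:00 end SLOT47 → 0
Peak is 3, at Jan 17 22:00 (SLOT45, SLOT46, SLOT48).

3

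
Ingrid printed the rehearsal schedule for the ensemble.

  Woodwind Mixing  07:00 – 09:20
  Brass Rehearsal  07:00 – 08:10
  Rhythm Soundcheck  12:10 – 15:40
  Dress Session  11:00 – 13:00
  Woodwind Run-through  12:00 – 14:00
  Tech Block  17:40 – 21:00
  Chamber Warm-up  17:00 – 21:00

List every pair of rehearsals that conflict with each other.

Sorted by start: Woodwind Mixing, Brass Rehearsal, Dress Session, Woodwind Run-through, Rhythm Soundcheck, Chamber Warm-up, Tech Block.
Brass Rehearsal starts before Woodwind Mixing ends → Woodwind Mixing and Brass Rehearsal overlap.
Dress Session starts after Woodwind Mixing ends; Woodwind Mixing is clear from here.
Dress Session starts after Brass Rehearsal ends; Brass Rehearsal is clear from here.
Woodwind Run-through starts before Dress Session ends → Dress Session and Woodwind Run-through overlap.
Rhythm Soundcheck starts before Dress Session ends → Dress Session and Rhythm Soundcheck overlap.
Chamber Warm-up starts after Dress Session ends; Dress Session is clear from here.
Rhythm Soundcheck starts before Woodwind Run-through ends → Woodwind Run-through and Rhythm Soundcheck overlap.
Chamber Warm-up starts after Woodwind Run-through ends; Woodwind Run-through is clear from here.
Chamber Warm-up starts after Rhythm Soundcheck ends; Rhythm Soundcheck is clear from here.
Tech Block starts before Chamber Warm-up ends → Chamber Warm-up and Tech Block overlap.

Brass Rehearsal & Woodwind Mixing, Chamber Warm-up & Tech Block, Dress Session & Rhythm Soundcheck, Dress Session & Woodwind Run-through, Rhythm Soundcheck & Woodwind Run-through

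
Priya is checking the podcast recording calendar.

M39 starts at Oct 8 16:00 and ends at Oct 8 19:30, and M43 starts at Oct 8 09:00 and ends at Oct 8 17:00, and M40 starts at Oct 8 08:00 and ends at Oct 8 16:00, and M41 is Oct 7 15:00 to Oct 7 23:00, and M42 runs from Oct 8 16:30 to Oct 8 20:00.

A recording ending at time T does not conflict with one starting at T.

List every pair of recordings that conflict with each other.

Check each pair: they overlap iff neither finishes before the other starts.
Sorted by start: M41, M40, M43, M39, M42.
M40 starts after M41 ends — done with M41.
M43 starts before M40 ends → M40 and M43 overlap.
M39 starts exactly when M40 ends (back-to-back, no overlap) — done with M40.
M39 starts before M43 ends → M43 and M39 overlap.
M42 starts before M43 ends → M43 and M42 overlap.
M42 starts before M39 ends → M39 and M42 overlap.

M39 & M42, M39 & M43, M40 & M43, M42 & M43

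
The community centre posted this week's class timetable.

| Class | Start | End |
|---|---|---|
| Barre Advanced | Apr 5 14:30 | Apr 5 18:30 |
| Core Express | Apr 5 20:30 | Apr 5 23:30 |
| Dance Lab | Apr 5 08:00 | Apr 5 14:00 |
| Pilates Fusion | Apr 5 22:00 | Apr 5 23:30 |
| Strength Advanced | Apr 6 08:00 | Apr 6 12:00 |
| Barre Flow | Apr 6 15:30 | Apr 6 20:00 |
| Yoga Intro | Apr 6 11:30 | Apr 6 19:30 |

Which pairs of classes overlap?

Barre Flow & Yoga Intro, Core Express & Pilates Fusion, Strength Advanced & Yoga Intro

Sorted by start: Dance Lab, Barre Advanced, Core Express, Pilates Fusion, Strength Advanced, Yoga Intro, Barre Flow.
Barre Advanced starts after Dance Lab ends — done with Dance Lab.
Core Express starts after Barre Advanced ends — done with Barre Advanced.
Pilates Fusion starts before Core Express ends → Core Express and Pilates Fusion overlap.
Strength Advanced starts after Core Express ends — done with Core Express.
Strength Advanced starts after Pilates Fusion ends — done with Pilates Fusion.
Yoga Intro starts before Strength Advanced ends → Strength Advanced and Yoga Intro overlap.
Barre Flow starts after Strength Advanced ends.
Barre Flow starts before Yoga Intro ends → Yoga Intro and Barre Flow overlap.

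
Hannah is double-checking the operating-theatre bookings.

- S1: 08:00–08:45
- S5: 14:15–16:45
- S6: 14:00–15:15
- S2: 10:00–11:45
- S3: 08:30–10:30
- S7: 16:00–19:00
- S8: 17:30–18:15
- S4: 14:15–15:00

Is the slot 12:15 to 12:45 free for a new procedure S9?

Yes — the slot is free

S1: ends 08:45 at or before S9 starts 12:15 → clear.
S3: ends 10:30 at or before S9 starts 12:15 → clear.
S2: ends 11:45 at or before S9 starts 12:15 → clear.
S6: starts 14:00 at or after S9 ends 12:45 → clear.
S4: starts 14:15 at or after S9 ends 12:45 → clear.
S5: starts 14:15 at or after S9 ends 12:45 → clear.
S7: starts 16:00 at or after S9 ends 12:45 → clear.
S8: starts 17:30 at or after S9 ends 12:45 → clear.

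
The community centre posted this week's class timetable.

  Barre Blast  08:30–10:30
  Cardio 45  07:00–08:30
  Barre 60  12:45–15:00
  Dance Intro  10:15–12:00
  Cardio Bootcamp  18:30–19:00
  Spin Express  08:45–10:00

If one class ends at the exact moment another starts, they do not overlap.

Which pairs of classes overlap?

Sorted by start: Cardio 45, Barre Blast, Spin Express, Dance Intro, Barre 60, Cardio Bootcamp.
Barre Blast starts exactly when Cardio 45 ends (back-to-back, no overlap), so Cardio 45 has no further overlaps.
Spin Express starts before Barre Blast ends → Barre Blast and Spin Express overlap.
Dance Intro starts before Barre Blast ends → Barre Blast and Dance Intro overlap.
Barre 60 starts after Barre Blast ends, so Barre Blast has no further overlaps.
Dance Intro starts after Spin Express ends, so Spin Express has no further overlaps.
Barre 60 starts after Dance Intro ends, so Dance Intro has no further overlaps.
Cardio Bootcamp starts after Barre 60 ends.

Barre Blast & Dance Intro, Barre Blast & Spin Express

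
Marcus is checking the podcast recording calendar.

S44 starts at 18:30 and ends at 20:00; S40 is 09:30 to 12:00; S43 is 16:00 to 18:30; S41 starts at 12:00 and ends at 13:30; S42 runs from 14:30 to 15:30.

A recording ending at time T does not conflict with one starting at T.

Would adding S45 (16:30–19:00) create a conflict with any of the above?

S40: ends 12:00 at or before S45 starts 16:30 → clear.
S41: ends 13:30 at or before S45 starts 16:30 → clear.
S42: ends 15:30 at or before S45 starts 16:30 → clear.
S43: starts 16:00 before S45 ends 19:00, and ends 18:30 after S45 starts 16:30 → overlap.
S44: starts 18:30 before S45 ends 19:00, and ends 20:00 after S45 starts 16:30 → overlap.
S45 overlaps S43, S44.

Yes — it overlaps S43, S44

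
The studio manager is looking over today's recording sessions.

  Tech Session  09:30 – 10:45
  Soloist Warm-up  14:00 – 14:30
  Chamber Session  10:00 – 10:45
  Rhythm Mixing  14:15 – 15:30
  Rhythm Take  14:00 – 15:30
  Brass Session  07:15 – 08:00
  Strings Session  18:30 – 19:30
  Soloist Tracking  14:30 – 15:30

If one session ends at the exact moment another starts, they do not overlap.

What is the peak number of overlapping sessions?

Sort all start/end points and keep a running count:
07:15 start Brass Session → 1
08:00 end Brass Session → 0
09:30 start Tech Session → 1
10:00 start Chamber Session → 2
10:45 end Chamber Session → 1
10:45 end Tech Session → 0
14:00 start Rhythm Take → 1
14:00 start Soloist Warm-up → 2
14:15 start Rhythm Mixing → 3
14:30 end Soloist Warm-up → 2
14:30 start Soloist Tracking → 3
15:30 end Rhythm Mixing → 2
15:30 end Rhythm Take → 1
15:30 end Soloist Tracking → 0
18:30 start Strings Session → 1
19:30 end Strings Session → 0
Peak is 3, at 14:15 (Rhythm Mixing, Rhythm Take, Soloist Warm-up).

3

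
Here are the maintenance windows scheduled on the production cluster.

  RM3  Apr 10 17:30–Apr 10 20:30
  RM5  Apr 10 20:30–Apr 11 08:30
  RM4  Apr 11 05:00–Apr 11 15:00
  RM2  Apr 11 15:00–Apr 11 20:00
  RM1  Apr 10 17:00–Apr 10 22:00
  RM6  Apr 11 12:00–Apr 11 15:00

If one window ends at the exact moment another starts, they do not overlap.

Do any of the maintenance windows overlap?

Yes

Sorted by start: RM1, RM3, RM5, RM4, RM6, RM2.
RM3 starts before RM1 ends → RM1 and RM3 overlap.
That's a conflict, so the schedule is not conflict-free.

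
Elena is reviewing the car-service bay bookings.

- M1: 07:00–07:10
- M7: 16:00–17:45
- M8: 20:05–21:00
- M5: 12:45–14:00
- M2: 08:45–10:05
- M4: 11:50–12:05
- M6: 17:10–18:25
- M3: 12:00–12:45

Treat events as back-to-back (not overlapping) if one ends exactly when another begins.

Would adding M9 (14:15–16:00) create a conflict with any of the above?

No — it doesn't clash with anything

M1: ends 07:10 at or before M9 starts 14:15 → clear.
M2: ends 10:05 at or before M9 starts 14:15 → clear.
M4: ends 12:05 at or before M9 starts 14:15 → clear.
M3: ends 12:45 at or before M9 starts 14:15 → clear.
M5: ends 14:00 at or before M9 starts 14:15 → clear.
M7: starts 16:00 at or after M9 ends 16:00 → clear.
M6: starts 17:10 at or after M9 ends 16:00 → clear.
M8: starts 20:05 at or after M9 ends 16:00 → clear.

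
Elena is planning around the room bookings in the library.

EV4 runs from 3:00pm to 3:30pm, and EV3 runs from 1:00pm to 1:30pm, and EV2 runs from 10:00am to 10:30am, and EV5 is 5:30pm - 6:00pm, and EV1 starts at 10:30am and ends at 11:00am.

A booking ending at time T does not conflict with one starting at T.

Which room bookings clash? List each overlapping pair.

no overlapping pairs

Check each pair: they overlap iff neither finishes before the other starts.
Sorted by start: EV2, EV1, EV3, EV4, EV5.
EV1 starts exactly when EV2 ends (back-to-back, no overlap) — done with EV2.
EV3 starts after EV1 ends — done with EV1.
EV4 starts after EV3 ends — done with EV3.
EV5 starts after EV4 ends.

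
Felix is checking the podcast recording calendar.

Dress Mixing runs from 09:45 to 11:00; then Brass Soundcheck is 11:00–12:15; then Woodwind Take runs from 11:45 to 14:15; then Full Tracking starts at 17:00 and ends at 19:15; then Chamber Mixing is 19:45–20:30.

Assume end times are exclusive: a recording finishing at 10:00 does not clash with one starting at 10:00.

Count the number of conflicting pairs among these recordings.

Two intervals overlap when each starts before the other ends.
Sorted by start: Dress Mixing, Brass Soundcheck, Woodwind Take, Full Tracking, Chamber Mixing.
Brass Soundcheck starts exactly when Dress Mixing ends (back-to-back, no overlap), so Dress Mixing has no further overlaps.
Woodwind Take starts before Brass Soundcheck ends → Brass Soundcheck and Woodwind Take overlap.
Full Tracking starts after Brass Soundcheck ends, so Brass Soundcheck has no further overlaps.
Full Tracking starts after Woodwind Take ends, so Woodwind Take has no further overlaps.
Chamber Mixing starts after Full Tracking ends.
Overlapping pairs: Brass Soundcheck & Woodwind Take — 1 in total.

1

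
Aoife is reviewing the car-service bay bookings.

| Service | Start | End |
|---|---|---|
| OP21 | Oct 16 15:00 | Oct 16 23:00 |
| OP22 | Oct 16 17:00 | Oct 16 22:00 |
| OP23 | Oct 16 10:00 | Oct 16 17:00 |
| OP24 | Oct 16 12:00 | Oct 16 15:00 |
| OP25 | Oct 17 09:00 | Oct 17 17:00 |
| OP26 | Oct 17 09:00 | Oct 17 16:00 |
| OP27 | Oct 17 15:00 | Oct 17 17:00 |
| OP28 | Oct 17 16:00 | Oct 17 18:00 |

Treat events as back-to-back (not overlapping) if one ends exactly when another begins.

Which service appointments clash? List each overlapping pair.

Sorted by start: OP23, OP24, OP21, OP22, OP25, OP26, OP27, OP28.
OP24 starts before OP23 ends → OP23 and OP24 overlap.
OP21 starts before OP23 ends → OP23 and OP21 overlap.
OP22 starts exactly when OP23 ends (back-to-back, no overlap), so OP23 has no further overlaps.
OP21 starts exactly when OP24 ends (back-to-back, no overlap), so OP24 has no further overlaps.
OP22 starts before OP21 ends → OP21 and OP22 overlap.
OP25 starts after OP21 ends, so OP21 has no further overlaps.
OP25 starts after OP22 ends, so OP22 has no further overlaps.
OP26 starts before OP25 ends → OP25 and OP26 overlap.
OP27 starts before OP25 ends → OP25 and OP27 overlap.
OP28 starts before OP25 ends → OP25 and OP28 overlap.
OP27 starts before OP26 ends → OP26 and OP27 overlap.
OP28 starts exactly when OP26 ends (back-to-back, no overlap).
OP28 starts before OP27 ends → OP27 and OP28 overlap.

OP21 & OP22, OP21 & OP23, OP23 & OP24, OP25 & OP26, OP25 & OP27, OP25 & OP28, OP26 & OP27, OP27 & OP28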